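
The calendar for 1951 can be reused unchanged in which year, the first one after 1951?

Two years share a calendar iff Jan 1 falls on the same weekday and both are leap or both are common. 1951: Jan 1 is Monday, common year.
1952: Jan 1 Tuesday, leap
1953: Jan 1 Thursday, common
1954: Jan 1 Friday, common
1955: Jan 1 Saturday, common
1956: Jan 1 Sunday, leap
1957: Jan 1 Tuesday, common
1958: Jan 1 Wednesday, common
1959: Jan 1 Thursday, common
1960: Jan 1 Friday, leap
1961: Jan 1 Sunday, common
1962: Jan 1 Monday, common
1962 matches on both conditions.

1962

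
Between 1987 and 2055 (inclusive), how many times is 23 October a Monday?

Track 23 October's weekday year by year (advancing +1, or +2 across a Feb 29):
  1987: Fri  1988: Sun (+2)  1989: Mon (+1) ✓  1990: Tue (+1)  1991: Wed (+1)
  1992: Fri (+2)  1993: Sat (+1)  1994: Sun (+1)  1995: Mon (+1) ✓  1996: Wed (+2)
  1997: Thu (+1)  1998: Fri (+1)  1999: Sat (+1)  2000: Mon (+2) ✓  … (41 more years) …
  2042: Thu (+1)  2043: Fri (+1)  2044: Sun (+2)  2045: Mon (+1) ✓  2046: Tue (+1)
  2047: Wed (+1)  2048: Fri (+2)  2049: Sat (+1)  2050: Sun (+1)  2051: Mon (+1) ✓
  2052: Wed (+2)  2053: Thu (+1)  2054: Fri (+1)  2055: Sat (+1)
Monday years: 1989, 1995, 2000, 2006, 2017, 2023, 2028, 2034, 2045, 2051 — 10 in total.

10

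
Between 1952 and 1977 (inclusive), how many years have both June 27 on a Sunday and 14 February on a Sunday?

Check each year's weekday for June 27 and 14 February:
  1952: Fri/Thu  1953: Sat/Sat  1954: Sun/Sun ✓  1955: Mon/Mon  1956: Wed/Tue  1957: Thu/Thu  1958: Fri/Fri  1959: Sat/Sat  1960: Mon/Sun  1961: Tue/Tue  1962: Wed/Wed  1963: Thu/Thu  1964: Sat/Fri  1965: Sun/Sun ✓  1966: Mon/Mon  1967: Tue/Tue  1968: Thu/Wed  1969: Fri/Fri  1970: Sat/Sat  1971: Sun/Sun ✓  1972: Tue/Mon  1973: Wed/Wed  1974: Thu/Thu  1975: Fri/Fri  1976: Sun/Sat  1977: Mon/Mon
Both conditions hold in: 1954, 1965, 1971 — 3.

3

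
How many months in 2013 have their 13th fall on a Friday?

Check the 13th of each month of 2013: Jan 13: Sun, Feb 13: Wed, Mar 13: Wed, Apr 13: Sat, May 13: Mon, Jun 13: Thu, Jul 13: Sat, Aug 13: Tue, Sep 13: Fri, Oct 13: Sun, Nov 13: Wed, Dec 13: Fri.
Friday occurs in September, December — 2 months.

2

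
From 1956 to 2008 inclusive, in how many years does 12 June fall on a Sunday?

7

Track 12 June's weekday year by year (advancing +1, or +2 across a Feb 29):
  1956: Tue  1957: Wed (+1)  1958: Thu (+1)  1959: Fri (+1)  1960: Sun (+2) ✓
  1961: Mon (+1)  1962: Tue (+1)  1963: Wed (+1)  1964: Fri (+2)  1965: Sat (+1)
  1966: Sun (+1) ✓  1967: Mon (+1)  1968: Wed (+2)  1969: Thu (+1)  … (25 more years) …
  1995: Mon (+1)  1996: Wed (+2)  1997: Thu (+1)  1998: Fri (+1)  1999: Sat (+1)
  2000: Mon (+2)  2001: Tue (+1)  2002: Wed (+1)  2003: Thu (+1)  2004: Sat (+2)
  2005: Sun (+1) ✓  2006: Mon (+1)  2007: Tue (+1)  2008: Thu (+2)
Sunday years: 1960, 1966, 1977, 1983, 1988, 1994, 2005 — 7 in total.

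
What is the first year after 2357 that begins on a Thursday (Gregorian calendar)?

Jan 1 advances by 2 weekdays after a leap year and by 1 after a common year.
2357: Jan 1 is Tuesday.
2358: Wednesday
2359: Thursday
2359 begins on a Thursday

2359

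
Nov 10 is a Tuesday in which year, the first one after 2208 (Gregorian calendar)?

2212

From one year to the next, a fixed date's weekday advances by 1, or by 2 when a Feb 29 lies between the two dates.
2208: November 10 is Thursday.
2209: Friday (+1)
2210: Saturday (+1)
2211: Sunday (+1)
2212: Tuesday (+2)
Nov 10 falls on a Tuesday in 2212.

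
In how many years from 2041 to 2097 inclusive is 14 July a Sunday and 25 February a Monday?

Check each year's weekday for 14 July and 25 February:
  2041: Sun/Mon ✓  2042: Mon/Tue  2043: Tue/Wed  2044: Thu/Thu  2045: Fri/Sat  2046: Sat/Sun  2047: Sun/Mon ✓  2048: Tue/Tue  2049: Wed/Thu  2050: Thu/Fri  2051: Fri/Sat  2052: Sun/Sun  2053: Mon/Tue  2054: Tue/Wed  …(29 more)…  2084: Fri/Fri  2085: Sat/Sun  2086: Sun/Mon ✓  2087: Mon/Tue  2088: Wed/Wed  2089: Thu/Fri  2090: Fri/Sat  2091: Sat/Sun  2092: Mon/Mon  2093: Tue/Wed  2094: Wed/Thu  2095: Thu/Fri  2096: Sat/Sat  2097: Sun/Mon ✓
Both conditions hold in: 2041, 2047, 2058, 2069, 2075, 2086, 2097 — 7.

7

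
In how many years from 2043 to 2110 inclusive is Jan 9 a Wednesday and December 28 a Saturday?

Check each year's weekday for Jan 9 and December 28:
  2043: Fri/Mon  2044: Sat/Wed  2045: Mon/Thu  2046: Tue/Fri  2047: Wed/Sat ✓  2048: Thu/Mon  2049: Sat/Tue  2050: Sun/Wed  2051: Mon/Thu  2052: Tue/Sat  2053: Thu/Sun  2054: Fri/Mon  2055: Sat/Tue  2056: Sun/Thu  …(40 more)…  2097: Wed/Sat ✓  2098: Thu/Sun  2099: Fri/Mon  2100: Sat/Tue  2101: Sun/Wed  2102: Mon/Thu  2103: Tue/Fri  2104: Wed/Sun  2105: Fri/Mon  2106: Sat/Tue  2107: Sun/Wed  2108: Mon/Fri  2109: Wed/Sat ✓  2110: Thu/Sun
Both conditions hold in: 2047, 2058, 2069, 2075, 2086, 2097, 2109 — 7.

7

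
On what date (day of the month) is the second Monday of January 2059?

13

January 1, 2059 is a Wednesday, so the first Monday is the 6th.
The second Monday is 6 + 7 = 13.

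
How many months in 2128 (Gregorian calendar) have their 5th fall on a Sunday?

2

Check the 5th of each month of 2128: Jan 5: Mon, Feb 5: Thu, Mar 5: Fri, Apr 5: Mon, May 5: Wed, Jun 5: Sat, Jul 5: Mon, Aug 5: Thu, Sep 5: Sun, Oct 5: Tue, Nov 5: Fri, Dec 5: Sun.
Sunday occurs in September, December — 2 months.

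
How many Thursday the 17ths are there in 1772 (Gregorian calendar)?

2

Check the 17th of each month of 1772: Jan 17: Fri, Feb 17: Mon, Mar 17: Tue, Apr 17: Fri, May 17: Sun, Jun 17: Wed, Jul 17: Fri, Aug 17: Mon, Sep 17: Thu, Oct 17: Sat, Nov 17: Tue, Dec 17: Thu.
Thursday occurs in September, December — 2 months.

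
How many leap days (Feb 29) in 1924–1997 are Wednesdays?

Leap years in 1924–1997: 19 of them.
Feb 29 weekday advances by 5 (mod 7) from one leap year to the next four years later (or differs when a century non-leap intervenes).
Leap-day weekdays: 1924:Fri 1928:Wed✓ 1932:Mon 1936:Sat 1940:Thu 1944:Tue 1948:Sun 1952:Fri 1956:Wed✓ 1960:Mon 1964:Sat 1968:Thu 1972:Tue 1976:Sun 1980:Fri 1984:Wed✓ 1988:Mon 1992:Sat 1996:Thu
Wednesday: 1928, 1956, 1984 → 3.

3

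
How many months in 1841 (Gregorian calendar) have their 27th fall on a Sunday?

1

Check the 27th of each month of 1841: Jan 27: Wed, Feb 27: Sat, Mar 27: Sat, Apr 27: Tue, May 27: Thu, Jun 27: Sun, Jul 27: Tue, Aug 27: Fri, Sep 27: Mon, Oct 27: Wed, Nov 27: Sat, Dec 27: Mon.
Sunday occurs in June — 1 month.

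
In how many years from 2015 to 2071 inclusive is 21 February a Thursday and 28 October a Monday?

6

Check each year's weekday for 21 February and 28 October:
  2015: Sat/Wed  2016: Sun/Fri  2017: Tue/Sat  2018: Wed/Sun  2019: Thu/Mon ✓  2020: Fri/Wed  2021: Sun/Thu  2022: Mon/Fri  2023: Tue/Sat  2024: Wed/Mon  2025: Fri/Tue  2026: Sat/Wed  2027: Sun/Thu  2028: Mon/Sat  …(29 more)…  2058: Thu/Mon ✓  2059: Fri/Tue  2060: Sat/Thu  2061: Mon/Fri  2062: Tue/Sat  2063: Wed/Sun  2064: Thu/Tue  2065: Sat/Wed  2066: Sun/Thu  2067: Mon/Fri  2068: Tue/Sun  2069: Thu/Mon ✓  2070: Fri/Tue  2071: Sat/Wed
Both conditions hold in: 2019, 2030, 2041, 2047, 2058, 2069 — 6.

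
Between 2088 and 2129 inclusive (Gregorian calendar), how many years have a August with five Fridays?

17

August has 31 days; it has five Fridays when Friday falls among the first (month-length − 28) days — i.e. when August 1 is one of Friday/Thursday/Wednesday.
August 1 by year: 2088:Sun 2089:Mon 2090:Tue 2091:Wed✓ 2092:Fri✓ 2093:Sat 2094:Sun 2095:Mon 2096:Wed✓ 2097:Thu✓ 2098:Fri✓ 2099:Sat 2100:Sun 2101:Mon 2102:Tue …(12 more)… 2115:Thu✓ 2116:Sat 2117:Sun 2118:Mon 2119:Tue 2120:Thu✓ 2121:Fri✓ 2122:Sat 2123:Sun 2124:Tue 2125:Wed✓ 2126:Thu✓ 2127:Fri✓ 2128:Sun 2129:Mon
Years with five Fridays: 2091, 2092, 2096, 2097, 2098, 2103, 2104, 2108, 2109, 2110, 2114, 2115, 2120, 2121, 2125, 2126, 2127 → 17.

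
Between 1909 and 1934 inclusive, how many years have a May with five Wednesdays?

May has 31 days; it has five Wednesdays when Wednesday falls among the first (month-length − 28) days — i.e. when May 1 is one of Wednesday/Tuesday/Monday.
May 1 by year: 1909:Sat 1910:Sun 1911:Mon✓ 1912:Wed✓ 1913:Thu 1914:Fri 1915:Sat 1916:Mon✓ 1917:Tue✓ 1918:Wed✓ 1919:Thu 1920:Sat 1921:Sun 1922:Mon✓ 1923:Tue✓ 1924:Thu 1925:Fri 1926:Sat 1927:Sun 1928:Tue✓ 1929:Wed✓ 1930:Thu 1931:Fri 1932:Sun 1933:Mon✓ 1934:Tue✓
Years with five Wednesdays: 1911, 1912, 1916, 1917, 1918, 1922, 1923, 1928, 1929, 1933, 1934 → 11.

11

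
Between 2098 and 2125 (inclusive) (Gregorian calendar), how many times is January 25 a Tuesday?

4

Track January 25's weekday year by year (advancing +1, or +2 across a Feb 29):
  2098: Sat  2099: Sun (+1)  2100: Mon (+1)  2101: Tue (+1) ✓  2102: Wed (+1)
  2103: Thu (+1)  2104: Fri (+1)  2105: Sun (+2)  2106: Mon (+1)  2107: Tue (+1) ✓
  2108: Wed (+1)  2109: Fri (+2)  2110: Sat (+1)  2111: Sun (+1)  2112: Mon (+1)
  2113: Wed (+2)  2114: Thu (+1)  2115: Fri (+1)  2116: Sat (+1)  2117: Mon (+2)
  2118: Tue (+1) ✓  2119: Wed (+1)  2120: Thu (+1)  2121: Sat (+2)  2122: Sun (+1)
  2123: Mon (+1)  2124: Tue (+1) ✓  2125: Thu (+2)
Tuesday years: 2101, 2107, 2118, 2124 — 4 in total.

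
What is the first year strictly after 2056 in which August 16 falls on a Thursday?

From one year to the next, a fixed date's weekday advances by 1, or by 2 when a Feb 29 lies between the two dates.
2056: August 16 is Wednesday.
2057: Thursday (+1)
August 16 falls on a Thursday in 2057.

2057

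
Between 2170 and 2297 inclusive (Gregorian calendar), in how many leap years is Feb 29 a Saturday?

Leap years in 2170–2297: 31 of them.
Feb 29 weekday advances by 5 (mod 7) from one leap year to the next four years later (or differs when a century non-leap intervenes).
Leap-day weekdays: 2172:Sat✓ 2176:Thu 2180:Tue 2184:Sun 2188:Fri 2192:Wed 2196:Mon 2204:Wed 2208:Mon 2212:Sat✓ 2216:Thu 2220:Tue 2224:Sun …(5 more)… 2248:Tue 2252:Sun 2256:Fri 2260:Wed 2264:Mon 2268:Sat✓ 2272:Thu 2276:Tue 2280:Sun 2284:Fri 2288:Wed 2292:Mon 2296:Sat✓
Saturday: 2172, 2212, 2240, 2268, 2296 → 5.

5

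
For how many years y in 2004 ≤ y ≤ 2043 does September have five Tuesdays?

September has 30 days; it has five Tuesdays when Tuesday falls among the first (month-length − 28) days — i.e. when September 1 is one of Tuesday/Monday.
September 1 by year: 2004:Wed 2005:Thu 2006:Fri 2007:Sat 2008:Mon✓ 2009:Tue✓ 2010:Wed 2011:Thu 2012:Sat 2013:Sun 2014:Mon✓ 2015:Tue✓ 2016:Thu 2017:Fri 2018:Sat …(10 more)… 2029:Sat 2030:Sun 2031:Mon✓ 2032:Wed 2033:Thu 2034:Fri 2035:Sat 2036:Mon✓ 2037:Tue✓ 2038:Wed 2039:Thu 2040:Sat 2041:Sun 2042:Mon✓ 2043:Tue✓
Years with five Tuesdays: 2008, 2009, 2014, 2015, 2020, 2025, 2026, 2031, 2036, 2037, 2042, 2043 → 12.

12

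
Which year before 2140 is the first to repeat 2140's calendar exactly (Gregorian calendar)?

Two years share a calendar iff Jan 1 falls on the same weekday and both are leap or both are common. 2140: Jan 1 is Friday, leap year.
2139: Jan 1 Thursday, common
2138: Jan 1 Wednesday, common
2137: Jan 1 Tuesday, common
2136: Jan 1 Sunday, leap
2135: Jan 1 Saturday, common
2134: Jan 1 Friday, common
2133: Jan 1 Thursday, common
2132: Jan 1 Tuesday, leap
2131: Jan 1 Monday, common
2130: Jan 1 Sunday, common
2129: Jan 1 Saturday, common
2128: Jan 1 Thursday, leap
2127: Jan 1 Wednesday, common
2126: Jan 1 Tuesday, common
2125: Jan 1 Monday, common
2124: Jan 1 Saturday, leap
2123: Jan 1 Friday, common
2122: Jan 1 Thursday, common
2121: Jan 1 Wednesday, common
2120: Jan 1 Monday, leap
2119: Jan 1 Sunday, common
2118: Jan 1 Saturday, common
2117: Jan 1 Friday, common
2116: Jan 1 Wednesday, leap
2115: Jan 1 Tuesday, common
2114: Jan 1 Monday, common
2113: Jan 1 Sunday, common
2112: Jan 1 Friday, leap
2112 matches on both conditions.

2112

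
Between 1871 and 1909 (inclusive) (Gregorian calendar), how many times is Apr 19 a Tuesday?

Track Apr 19's weekday year by year (advancing +1, or +2 across a Feb 29):
  1871: Wed  1872: Fri (+2)  1873: Sat (+1)  1874: Sun (+1)  1875: Mon (+1)
  1876: Wed (+2)  1877: Thu (+1)  1878: Fri (+1)  1879: Sat (+1)  1880: Mon (+2)
  1881: Tue (+1) ✓  1882: Wed (+1)  1883: Thu (+1)  1884: Sat (+2)  … (11 more years) …
  1896: Sun (+2)  1897: Mon (+1)  1898: Tue (+1) ✓  1899: Wed (+1)  1900: Thu (+1)
  1901: Fri (+1)  1902: Sat (+1)  1903: Sun (+1)  1904: Tue (+2) ✓  1905: Wed (+1)
  1906: Thu (+1)  1907: Fri (+1)  1908: Sun (+2)  1909: Mon (+1)
Tuesday years: 1881, 1887, 1892, 1898, 1904 — 5 in total.

5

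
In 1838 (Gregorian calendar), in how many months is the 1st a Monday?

2

Check the 1st of each month of 1838: Jan 1: Mon, Feb 1: Thu, Mar 1: Thu, Apr 1: Sun, May 1: Tue, Jun 1: Fri, Jul 1: Sun, Aug 1: Wed, Sep 1: Sat, Oct 1: Mon, Nov 1: Thu, Dec 1: Sat.
Monday occurs in January, October — 2 months.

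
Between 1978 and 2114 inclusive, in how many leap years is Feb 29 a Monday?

Leap years in 1978–2114: 33 of them.
Feb 29 weekday advances by 5 (mod 7) from one leap year to the next four years later (or differs when a century non-leap intervenes).
Leap-day weekdays: 1980:Fri 1984:Wed 1988:Mon✓ 1992:Sat 1996:Thu 2000:Tue 2004:Sun 2008:Fri 2012:Wed 2016:Mon✓ 2020:Sat 2024:Thu 2028:Tue …(7 more)… 2060:Sun 2064:Fri 2068:Wed 2072:Mon✓ 2076:Sat 2080:Thu 2084:Tue 2088:Sun 2092:Fri 2096:Wed 2104:Fri 2108:Wed 2112:Mon✓
Monday: 1988, 2016, 2044, 2072, 2112 → 5.

5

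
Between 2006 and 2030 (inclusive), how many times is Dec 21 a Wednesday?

Track Dec 21's weekday year by year (advancing +1, or +2 across a Feb 29):
  2006: Thu  2007: Fri (+1)  2008: Sun (+2)  2009: Mon (+1)  2010: Tue (+1)
  2011: Wed (+1) ✓  2012: Fri (+2)  2013: Sat (+1)  2014: Sun (+1)  2015: Mon (+1)
  2016: Wed (+2) ✓  2017: Thu (+1)  2018: Fri (+1)  2019: Sat (+1)  2020: Mon (+2)
  2021: Tue (+1)  2022: Wed (+1) ✓  2023: Thu (+1)  2024: Sat (+2)  2025: Sun (+1)
  2026: Mon (+1)  2027: Tue (+1)  2028: Thu (+2)  2029: Fri (+1)  2030: Sat (+1)
Wednesday years: 2011, 2016, 2022 — 3 in total.

3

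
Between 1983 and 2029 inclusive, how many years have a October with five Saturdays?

20

October has 31 days; it has five Saturdays when Saturday falls among the first (month-length − 28) days — i.e. when October 1 is one of Saturday/Friday/Thursday.
October 1 by year: 1983:Sat✓ 1984:Mon 1985:Tue 1986:Wed 1987:Thu✓ 1988:Sat✓ 1989:Sun 1990:Mon 1991:Tue 1992:Thu✓ 1993:Fri✓ 1994:Sat✓ 1995:Sun 1996:Tue 1997:Wed …(17 more)… 2015:Thu✓ 2016:Sat✓ 2017:Sun 2018:Mon 2019:Tue 2020:Thu✓ 2021:Fri✓ 2022:Sat✓ 2023:Sun 2024:Tue 2025:Wed 2026:Thu✓ 2027:Fri✓ 2028:Sun 2029:Mon
Years with five Saturdays: 1983, 1987, 1988, 1992, 1993, 1994, 1998, 1999, 2004, 2005, 2009, 2010, 2011, 2015, 2016, 2020, 2021, 2022, 2026, 2027 → 20.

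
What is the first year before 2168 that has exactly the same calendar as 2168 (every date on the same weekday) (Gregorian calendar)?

2140

Two years share a calendar iff Jan 1 falls on the same weekday and both are leap or both are common. 2168: Jan 1 is Friday, leap year.
2167: Jan 1 Thursday, common
2166: Jan 1 Wednesday, common
2165: Jan 1 Tuesday, common
2164: Jan 1 Sunday, leap
2163: Jan 1 Saturday, common
2162: Jan 1 Friday, common
2161: Jan 1 Thursday, common
2160: Jan 1 Tuesday, leap
2159: Jan 1 Monday, common
2158: Jan 1 Sunday, common
2157: Jan 1 Saturday, common
2156: Jan 1 Thursday, leap
2155: Jan 1 Wednesday, common
2154: Jan 1 Tuesday, common
2153: Jan 1 Monday, common
2152: Jan 1 Saturday, leap
2151: Jan 1 Friday, common
2150: Jan 1 Thursday, common
2149: Jan 1 Wednesday, common
2148: Jan 1 Monday, leap
2147: Jan 1 Sunday, common
2146: Jan 1 Saturday, common
2145: Jan 1 Friday, common
2144: Jan 1 Wednesday, leap
2143: Jan 1 Tuesday, common
2142: Jan 1 Monday, common
2141: Jan 1 Sunday, common
2140: Jan 1 Friday, leap
2140 matches on both conditions.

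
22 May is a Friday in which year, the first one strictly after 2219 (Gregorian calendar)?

From one year to the next, a fixed date's weekday advances by 1, or by 2 when a Feb 29 lies between the two dates.
2219: May 22 is Saturday.
2220: Monday (+2)
2221: Tuesday (+1)
2222: Wednesday (+1)
2223: Thursday (+1)
2224: Saturday (+2)
2225: Sunday (+1)
2226: Monday (+1)
2227: Tuesday (+1)
2228: Thursday (+2)
2229: Friday (+1)
22 May falls on a Friday in 2229.

2229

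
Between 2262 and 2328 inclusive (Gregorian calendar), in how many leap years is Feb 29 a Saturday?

Leap years in 2262–2328: 16 of them.
Feb 29 weekday advances by 5 (mod 7) from one leap year to the next four years later (or differs when a century non-leap intervenes).
Leap-day weekdays: 2264:Mon 2268:Sat✓ 2272:Thu 2276:Tue 2280:Sun 2284:Fri 2288:Wed 2292:Mon 2296:Sat✓ 2304:Mon 2308:Sat✓ 2312:Thu 2316:Tue 2320:Sun 2324:Fri 2328:Wed
Saturday: 2268, 2296, 2308 → 3.

3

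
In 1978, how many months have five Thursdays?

4

A month of length L has five Thursdays iff its first Thursday is on day ≤ L−28 (so day 1–3 in a 31-day month, 1–2 in a 30-day month, day 1 in a leap February).
Checking each month of 1978: Jan starts Sun (31d); Feb starts Wed (28d); Mar starts Wed (31d) ✓; Apr starts Sat (30d); May starts Mon (31d); Jun starts Thu (30d) ✓; Jul starts Sat (31d); Aug starts Tue (31d) ✓; Sep starts Fri (30d); Oct starts Sun (31d); Nov starts Wed (30d) ✓; Dec starts Fri (31d).
Five-Thursday months: March, June, August, November → 4.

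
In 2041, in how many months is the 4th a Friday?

2

Check the 4th of each month of 2041: Jan 4: Fri, Feb 4: Mon, Mar 4: Mon, Apr 4: Thu, May 4: Sat, Jun 4: Tue, Jul 4: Thu, Aug 4: Sun, Sep 4: Wed, Oct 4: Fri, Nov 4: Mon, Dec 4: Wed.
Friday occurs in January, October — 2 months.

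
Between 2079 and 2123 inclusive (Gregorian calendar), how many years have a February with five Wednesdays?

2

February has 28 days (29 in leap years); it has five Wednesdays when Wednesday falls among the first (month-length − 28) days — i.e. when February 1 is Wednesday in a leap year (never in a common year).
February 1 by year: 2079:Wed 2080:Thu 2081:Sat 2082:Sun 2083:Mon 2084:Tue 2085:Thu 2086:Fri 2087:Sat 2088:Sun 2089:Tue 2090:Wed 2091:Thu 2092:Fri 2093:Sun …(15 more)… 2109:Fri 2110:Sat 2111:Sun 2112:Mon 2113:Wed 2114:Thu 2115:Fri 2116:Sat 2117:Mon 2118:Tue 2119:Wed 2120:Thu 2121:Sat 2122:Sun 2123:Mon
Years with five Wednesdays: 2096, 2108 → 2.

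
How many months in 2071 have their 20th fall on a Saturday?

1

Check the 20th of each month of 2071: Jan 20: Tue, Feb 20: Fri, Mar 20: Fri, Apr 20: Mon, May 20: Wed, Jun 20: Sat, Jul 20: Mon, Aug 20: Thu, Sep 20: Sun, Oct 20: Tue, Nov 20: Fri, Dec 20: Sun.
Saturday occurs in June — 1 month.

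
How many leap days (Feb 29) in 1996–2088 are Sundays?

Leap years in 1996–2088: 24 of them.
Feb 29 weekday advances by 5 (mod 7) from one leap year to the next four years later (or differs when a century non-leap intervenes).
Leap-day weekdays: 1996:Thu 2000:Tue 2004:Sun✓ 2008:Fri 2012:Wed 2016:Mon 2020:Sat 2024:Thu 2028:Tue 2032:Sun✓ 2036:Fri 2040:Wed 2044:Mon 2048:Sat 2052:Thu 2056:Tue 2060:Sun✓ 2064:Fri 2068:Wed 2072:Mon 2076:Sat 2080:Thu 2084:Tue 2088:Sun✓
Sunday: 2004, 2032, 2060, 2088 → 4.

4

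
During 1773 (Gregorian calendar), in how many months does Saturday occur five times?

4

A month of length L has five Saturdays iff its first Saturday is on day ≤ L−28 (so day 1–3 in a 31-day month, 1–2 in a 30-day month, day 1 in a leap February).
Checking each month of 1773: Jan starts Fri (31d) ✓; Feb starts Mon (28d); Mar starts Mon (31d); Apr starts Thu (30d); May starts Sat (31d) ✓; Jun starts Tue (30d); Jul starts Thu (31d) ✓; Aug starts Sun (31d); Sep starts Wed (30d); Oct starts Fri (31d) ✓; Nov starts Mon (30d); Dec starts Wed (31d).
Five-Saturday months: January, May, July, October → 4.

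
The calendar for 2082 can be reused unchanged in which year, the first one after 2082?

Two years share a calendar iff Jan 1 falls on the same weekday and both are leap or both are common. 2082: Jan 1 is Thursday, common year.
2083: Jan 1 Friday, common
2084: Jan 1 Saturday, leap
2085: Jan 1 Monday, common
2086: Jan 1 Tuesday, common
2087: Jan 1 Wednesday, common
2088: Jan 1 Thursday, leap
2089: Jan 1 Saturday, common
2090: Jan 1 Sunday, common
2091: Jan 1 Monday, common
2092: Jan 1 Tuesday, leap
2093: Jan 1 Thursday, common
2093 matches on both conditions.

2093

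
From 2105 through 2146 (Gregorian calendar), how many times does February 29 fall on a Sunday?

1

Leap years in 2105–2146: 10 of them.
Feb 29 weekday advances by 5 (mod 7) from one leap year to the next four years later (or differs when a century non-leap intervenes).
Leap-day weekdays: 2108:Wed 2112:Mon 2116:Sat 2120:Thu 2124:Tue 2128:Sun✓ 2132:Fri 2136:Wed 2140:Mon 2144:Sat
Sunday: 2128 → 1.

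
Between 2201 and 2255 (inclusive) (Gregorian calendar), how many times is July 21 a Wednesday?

Track July 21's weekday year by year (advancing +1, or +2 across a Feb 29):
  2201: Tue  2202: Wed (+1) ✓  2203: Thu (+1)  2204: Sat (+2)  2205: Sun (+1)
  2206: Mon (+1)  2207: Tue (+1)  2208: Thu (+2)  2209: Fri (+1)  2210: Sat (+1)
  2211: Sun (+1)  2212: Tue (+2)  2213: Wed (+1) ✓  2214: Thu (+1)  … (27 more years) …
  2242: Thu (+1)  2243: Fri (+1)  2244: Sun (+2)  2245: Mon (+1)  2246: Tue (+1)
  2247: Wed (+1) ✓  2248: Fri (+2)  2249: Sat (+1)  2250: Sun (+1)  2251: Mon (+1)
  2252: Wed (+2) ✓  2253: Thu (+1)  2254: Fri (+1)  2255: Sat (+1)
Wednesday years: 2202, 2213, 2219, 2224, 2230, 2241, 2247, 2252 — 8 in total.

8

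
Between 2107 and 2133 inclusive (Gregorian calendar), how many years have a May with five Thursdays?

12

May has 31 days; it has five Thursdays when Thursday falls among the first (month-length − 28) days — i.e. when May 1 is one of Thursday/Wednesday/Tuesday.
May 1 by year: 2107:Sun 2108:Tue✓ 2109:Wed✓ 2110:Thu✓ 2111:Fri 2112:Sun 2113:Mon 2114:Tue✓ 2115:Wed✓ 2116:Fri 2117:Sat 2118:Sun 2119:Mon 2120:Wed✓ 2121:Thu✓ 2122:Fri 2123:Sat 2124:Mon 2125:Tue✓ 2126:Wed✓ 2127:Thu✓ 2128:Sat 2129:Sun 2130:Mon 2131:Tue✓ 2132:Thu✓ 2133:Fri
Years with five Thursdays: 2108, 2109, 2110, 2114, 2115, 2120, 2121, 2125, 2126, 2127, 2131, 2132 → 12.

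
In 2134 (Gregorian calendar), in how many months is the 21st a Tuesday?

2

Check the 21st of each month of 2134: Jan 21: Thu, Feb 21: Sun, Mar 21: Sun, Apr 21: Wed, May 21: Fri, Jun 21: Mon, Jul 21: Wed, Aug 21: Sat, Sep 21: Tue, Oct 21: Thu, Nov 21: Sun, Dec 21: Tue.
Tuesday occurs in September, December — 2 months.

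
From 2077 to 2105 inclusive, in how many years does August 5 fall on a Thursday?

Track August 5's weekday year by year (advancing +1, or +2 across a Feb 29):
  2077: Thu ✓  2078: Fri (+1)  2079: Sat (+1)  2080: Mon (+2)  2081: Tue (+1)
  2082: Wed (+1)  2083: Thu (+1) ✓  2084: Sat (+2)  2085: Sun (+1)  2086: Mon (+1)
  2087: Tue (+1)  2088: Thu (+2) ✓  2089: Fri (+1)  2090: Sat (+1)  2091: Sun (+1)
  2092: Tue (+2)  2093: Wed (+1)  2094: Thu (+1) ✓  2095: Fri (+1)  2096: Sun (+2)
  2097: Mon (+1)  2098: Tue (+1)  2099: Wed (+1)  2100: Thu (+1) ✓  2101: Fri (+1)
  2102: Sat (+1)  2103: Sun (+1)  2104: Tue (+2)  2105: Wed (+1)
Thursday years: 2077, 2083, 2088, 2094, 2100 — 5 in total.

5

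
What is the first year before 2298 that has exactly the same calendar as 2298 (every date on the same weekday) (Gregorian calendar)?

Two years share a calendar iff Jan 1 falls on the same weekday and both are leap or both are common. 2298: Jan 1 is Saturday, common year.
2297: Jan 1 Friday, common
2296: Jan 1 Wednesday, leap
2295: Jan 1 Tuesday, common
2294: Jan 1 Monday, common
2293: Jan 1 Sunday, common
2292: Jan 1 Friday, leap
2291: Jan 1 Thursday, common
2290: Jan 1 Wednesday, common
2289: Jan 1 Tuesday, common
2288: Jan 1 Sunday, leap
2287: Jan 1 Saturday, common
2287 matches on both conditions.

2287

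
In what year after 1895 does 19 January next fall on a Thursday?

1899

From one year to the next, a fixed date's weekday advances by 1, or by 2 when a Feb 29 lies between the two dates.
1895: January 19 is Saturday.
1896: Sunday (+1)
1897: Tuesday (+2)
1898: Wednesday (+1)
1899: Thursday (+1)
19 January falls on a Thursday in 1899.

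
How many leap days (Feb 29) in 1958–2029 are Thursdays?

Leap years in 1958–2029: 18 of them.
Feb 29 weekday advances by 5 (mod 7) from one leap year to the next four years later (or differs when a century non-leap intervenes).
Leap-day weekdays: 1960:Mon 1964:Sat 1968:Thu✓ 1972:Tue 1976:Sun 1980:Fri 1984:Wed 1988:Mon 1992:Sat 1996:Thu✓ 2000:Tue 2004:Sun 2008:Fri 2012:Wed 2016:Mon 2020:Sat 2024:Thu✓ 2028:Tue
Thursday: 1968, 1996, 2024 → 3.

3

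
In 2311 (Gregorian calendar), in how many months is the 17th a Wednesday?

Check the 17th of each month of 2311: Jan 17: Tue, Feb 17: Fri, Mar 17: Fri, Apr 17: Mon, May 17: Wed, Jun 17: Sat, Jul 17: Mon, Aug 17: Thu, Sep 17: Sun, Oct 17: Tue, Nov 17: Fri, Dec 17: Sun.
Wednesday occurs in May — 1 month.

1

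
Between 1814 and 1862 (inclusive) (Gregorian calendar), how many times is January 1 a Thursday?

7

Track January 1's weekday year by year (advancing +1, or +2 across a Feb 29):
  1814: Sat  1815: Sun (+1)  1816: Mon (+1)  1817: Wed (+2)  1818: Thu (+1) ✓
  1819: Fri (+1)  1820: Sat (+1)  1821: Mon (+2)  1822: Tue (+1)  1823: Wed (+1)
  1824: Thu (+1) ✓  1825: Sat (+2)  1826: Sun (+1)  1827: Mon (+1)  … (21 more years) …
  1849: Mon (+2)  1850: Tue (+1)  1851: Wed (+1)  1852: Thu (+1) ✓  1853: Sat (+2)
  1854: Sun (+1)  1855: Mon (+1)  1856: Tue (+1)  1857: Thu (+2) ✓  1858: Fri (+1)
  1859: Sat (+1)  1860: Sun (+1)  1861: Tue (+2)  1862: Wed (+1)
Thursday years: 1818, 1824, 1829, 1835, 1846, 1852, 1857 — 7 in total.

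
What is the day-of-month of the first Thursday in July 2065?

2

July 1, 2065 is a Wednesday, so the first Thursday is the 2nd.
The first Thursday is 2 + 0 = 2.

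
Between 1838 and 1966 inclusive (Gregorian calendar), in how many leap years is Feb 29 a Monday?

5

Leap years in 1838–1966: 31 of them.
Feb 29 weekday advances by 5 (mod 7) from one leap year to the next four years later (or differs when a century non-leap intervenes).
Leap-day weekdays: 1840:Sat 1844:Thu 1848:Tue 1852:Sun 1856:Fri 1860:Wed 1864:Mon✓ 1868:Sat 1872:Thu 1876:Tue 1880:Sun 1884:Fri 1888:Wed …(5 more)… 1916:Tue 1920:Sun 1924:Fri 1928:Wed 1932:Mon✓ 1936:Sat 1940:Thu 1944:Tue 1948:Sun 1952:Fri 1956:Wed 1960:Mon✓ 1964:Sat
Monday: 1864, 1892, 1904, 1932, 1960 → 5.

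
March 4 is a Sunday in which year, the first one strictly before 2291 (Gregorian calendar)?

2288

From one year to the next, a fixed date's weekday advances by 1, or by 2 when a Feb 29 lies between the two dates.
2291: March 4 is Wednesday.
2290: Tuesday (−1)
2289: Monday (−1)
2288: Sunday (−1)
March 4 falls on a Sunday in 2288.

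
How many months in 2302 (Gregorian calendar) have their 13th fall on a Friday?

Check the 13th of each month of 2302: Jan 13: Mon, Feb 13: Thu, Mar 13: Thu, Apr 13: Sun, May 13: Tue, Jun 13: Fri, Jul 13: Sun, Aug 13: Wed, Sep 13: Sat, Oct 13: Mon, Nov 13: Thu, Dec 13: Sat.
Friday occurs in June — 1 month.

1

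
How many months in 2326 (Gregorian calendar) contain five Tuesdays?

4

A month of length L has five Tuesdays iff its first Tuesday is on day ≤ L−28 (so day 1–3 in a 31-day month, 1–2 in a 30-day month, day 1 in a leap February).
Checking each month of 2326: Jan starts Fri (31d); Feb starts Mon (28d); Mar starts Mon (31d) ✓; Apr starts Thu (30d); May starts Sat (31d); Jun starts Tue (30d) ✓; Jul starts Thu (31d); Aug starts Sun (31d) ✓; Sep starts Wed (30d); Oct starts Fri (31d); Nov starts Mon (30d) ✓; Dec starts Wed (31d).
Five-Tuesday months: March, June, August, November → 4.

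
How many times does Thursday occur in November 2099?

4

November 2099 has 30 days and begins on Sunday.
The first Thursday is November 5.
Thursdays fall on 5, 12, 19, 26 — that's 4.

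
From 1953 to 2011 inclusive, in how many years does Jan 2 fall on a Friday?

9

Track Jan 2's weekday year by year (advancing +1, or +2 across a Feb 29):
  1953: Fri ✓  1954: Sat (+1)  1955: Sun (+1)  1956: Mon (+1)  1957: Wed (+2)
  1958: Thu (+1)  1959: Fri (+1) ✓  1960: Sat (+1)  1961: Mon (+2)  1962: Tue (+1)
  1963: Wed (+1)  1964: Thu (+1)  1965: Sat (+2)  1966: Sun (+1)  … (31 more years) …
  1998: Fri (+1) ✓  1999: Sat (+1)  2000: Sun (+1)  2001: Tue (+2)  2002: Wed (+1)
  2003: Thu (+1)  2004: Fri (+1) ✓  2005: Sun (+2)  2006: Mon (+1)  2007: Tue (+1)
  2008: Wed (+1)  2009: Fri (+2) ✓  2010: Sat (+1)  2011: Sun (+1)
Friday years: 1953, 1959, 1970, 1976, 1981, 1987, 1998, 2004, 2009 — 9 in total.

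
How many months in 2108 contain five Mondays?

5

A month of length L has five Mondays iff its first Monday is on day ≤ L−28 (so day 1–3 in a 31-day month, 1–2 in a 30-day month, day 1 in a leap February).
Checking each month of 2108: Jan starts Sun (31d) ✓; Feb starts Wed (29d); Mar starts Thu (31d); Apr starts Sun (30d) ✓; May starts Tue (31d); Jun starts Fri (30d); Jul starts Sun (31d) ✓; Aug starts Wed (31d); Sep starts Sat (30d); Oct starts Mon (31d) ✓; Nov starts Thu (30d); Dec starts Sat (31d) ✓.
Five-Monday months: January, April, July, October, December → 5.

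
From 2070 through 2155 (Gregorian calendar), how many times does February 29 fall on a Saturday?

3

Leap years in 2070–2155: 20 of them.
Feb 29 weekday advances by 5 (mod 7) from one leap year to the next four years later (or differs when a century non-leap intervenes).
Leap-day weekdays: 2072:Mon 2076:Sat✓ 2080:Thu 2084:Tue 2088:Sun 2092:Fri 2096:Wed 2104:Fri 2108:Wed 2112:Mon 2116:Sat✓ 2120:Thu 2124:Tue 2128:Sun 2132:Fri 2136:Wed 2140:Mon 2144:Sat✓ 2148:Thu 2152:Tue
Saturday: 2076, 2116, 2144 → 3.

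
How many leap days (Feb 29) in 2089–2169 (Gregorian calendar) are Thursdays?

2

Leap years in 2089–2169: 19 of them.
Feb 29 weekday advances by 5 (mod 7) from one leap year to the next four years later (or differs when a century non-leap intervenes).
Leap-day weekdays: 2092:Fri 2096:Wed 2104:Fri 2108:Wed 2112:Mon 2116:Sat 2120:Thu✓ 2124:Tue 2128:Sun 2132:Fri 2136:Wed 2140:Mon 2144:Sat 2148:Thu✓ 2152:Tue 2156:Sun 2160:Fri 2164:Wed 2168:Mon
Thursday: 2120, 2148 → 2.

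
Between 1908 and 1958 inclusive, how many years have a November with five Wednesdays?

14

November has 30 days; it has five Wednesdays when Wednesday falls among the first (month-length − 28) days — i.e. when November 1 is one of Wednesday/Tuesday.
November 1 by year: 1908:Sun 1909:Mon 1910:Tue✓ 1911:Wed✓ 1912:Fri 1913:Sat 1914:Sun 1915:Mon 1916:Wed✓ 1917:Thu 1918:Fri 1919:Sat 1920:Mon 1921:Tue✓ 1922:Wed✓ …(21 more)… 1944:Wed✓ 1945:Thu 1946:Fri 1947:Sat 1948:Mon 1949:Tue✓ 1950:Wed✓ 1951:Thu 1952:Sat 1953:Sun 1954:Mon 1955:Tue✓ 1956:Thu 1957:Fri 1958:Sat
Years with five Wednesdays: 1910, 1911, 1916, 1921, 1922, 1927, 1932, 1933, 1938, 1939, 1944, 1949, 1950, 1955 → 14.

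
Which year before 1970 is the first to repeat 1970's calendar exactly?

1959

Two years share a calendar iff Jan 1 falls on the same weekday and both are leap or both are common. 1970: Jan 1 is Thursday, common year.
1969: Jan 1 Wednesday, common
1968: Jan 1 Monday, leap
1967: Jan 1 Sunday, common
1966: Jan 1 Saturday, common
1965: Jan 1 Friday, common
1964: Jan 1 Wednesday, leap
1963: Jan 1 Tuesday, common
1962: Jan 1 Monday, common
1961: Jan 1 Sunday, common
1960: Jan 1 Friday, leap
1959: Jan 1 Thursday, common
1959 matches on both conditions.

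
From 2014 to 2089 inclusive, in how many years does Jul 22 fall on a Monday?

11

Track Jul 22's weekday year by year (advancing +1, or +2 across a Feb 29):
  2014: Tue  2015: Wed (+1)  2016: Fri (+2)  2017: Sat (+1)  2018: Sun (+1)
  2019: Mon (+1) ✓  2020: Wed (+2)  2021: Thu (+1)  2022: Fri (+1)  2023: Sat (+1)
  2024: Mon (+2) ✓  2025: Tue (+1)  2026: Wed (+1)  2027: Thu (+1)  … (48 more years) …
  2076: Wed (+2)  2077: Thu (+1)  2078: Fri (+1)  2079: Sat (+1)  2080: Mon (+2) ✓
  2081: Tue (+1)  2082: Wed (+1)  2083: Thu (+1)  2084: Sat (+2)  2085: Sun (+1)
  2086: Mon (+1) ✓  2087: Tue (+1)  2088: Thu (+2)  2089: Fri (+1)
Monday years: 2019, 2024, 2030, 2041, 2047, 2052, 2058, 2069, 2075, 2080, 2086 — 11 in total.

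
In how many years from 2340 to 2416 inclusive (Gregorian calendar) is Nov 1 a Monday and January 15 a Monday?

0

Check each year's weekday for Nov 1 and January 15:
  2340: Fri/Mon  2341: Sat/Wed  2342: Sun/Thu  2343: Mon/Fri  2344: Wed/Sat  2345: Thu/Mon  2346: Fri/Tue  2347: Sat/Wed  2348: Mon/Thu  2349: Tue/Sat  2350: Wed/Sun  2351: Thu/Mon  2352: Sat/Tue  2353: Sun/Thu  …(49 more)…  2403: Sat/Wed  2404: Mon/Thu  2405: Tue/Sat  2406: Wed/Sun  2407: Thu/Mon  2408: Sat/Tue  2409: Sun/Thu  2410: Mon/Fri  2411: Tue/Sat  2412: Thu/Sun  2413: Fri/Tue  2414: Sat/Wed  2415: Sun/Thu  2416: Tue/Fri
Both conditions hold in: no year — 0.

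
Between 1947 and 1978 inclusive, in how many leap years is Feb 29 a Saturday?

Leap years in 1947–1978: 8 of them.
Feb 29 weekday advances by 5 (mod 7) from one leap year to the next four years later (or differs when a century non-leap intervenes).
Leap-day weekdays: 1948:Sun 1952:Fri 1956:Wed 1960:Mon 1964:Sat✓ 1968:Thu 1972:Tue 1976:Sun
Saturday: 1964 → 1.

1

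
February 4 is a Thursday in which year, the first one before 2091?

From one year to the next, a fixed date's weekday advances by 1, or by 2 when a Feb 29 lies between the two dates.
2091: February 4 is Sunday.
2090: Saturday (−1)
2089: Friday (−1)
2088: Wednesday (−2)
2087: Tuesday (−1)
2086: Monday (−1)
2085: Sunday (−1)
2084: Friday (−2)
2083: Thursday (−1)
February 4 falls on a Thursday in 2083.

2083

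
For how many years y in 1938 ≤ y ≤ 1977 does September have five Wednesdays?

September has 30 days; it has five Wednesdays when Wednesday falls among the first (month-length − 28) days — i.e. when September 1 is one of Wednesday/Tuesday.
September 1 by year: 1938:Thu 1939:Fri 1940:Sun 1941:Mon 1942:Tue✓ 1943:Wed✓ 1944:Fri 1945:Sat 1946:Sun 1947:Mon 1948:Wed✓ 1949:Thu 1950:Fri 1951:Sat 1952:Mon …(10 more)… 1963:Sun 1964:Tue✓ 1965:Wed✓ 1966:Thu 1967:Fri 1968:Sun 1969:Mon 1970:Tue✓ 1971:Wed✓ 1972:Fri 1973:Sat 1974:Sun 1975:Mon 1976:Wed✓ 1977:Thu
Years with five Wednesdays: 1942, 1943, 1948, 1953, 1954, 1959, 1964, 1965, 1970, 1971, 1976 → 11.

11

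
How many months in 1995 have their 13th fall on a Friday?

Check the 13th of each month of 1995: Jan 13: Fri, Feb 13: Mon, Mar 13: Mon, Apr 13: Thu, May 13: Sat, Jun 13: Tue, Jul 13: Thu, Aug 13: Sun, Sep 13: Wed, Oct 13: Fri, Nov 13: Mon, Dec 13: Wed.
Friday occurs in January, October — 2 months.

2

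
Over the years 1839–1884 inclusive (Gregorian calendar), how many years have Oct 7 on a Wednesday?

Track Oct 7's weekday year by year (advancing +1, or +2 across a Feb 29):
  1839: Mon  1840: Wed (+2) ✓  1841: Thu (+1)  1842: Fri (+1)  1843: Sat (+1)
  1844: Mon (+2)  1845: Tue (+1)  1846: Wed (+1) ✓  1847: Thu (+1)  1848: Sat (+2)
  1849: Sun (+1)  1850: Mon (+1)  1851: Tue (+1)  1852: Thu (+2)  … (18 more years) …
  1871: Sat (+1)  1872: Mon (+2)  1873: Tue (+1)  1874: Wed (+1) ✓  1875: Thu (+1)
  1876: Sat (+2)  1877: Sun (+1)  1878: Mon (+1)  1879: Tue (+1)  1880: Thu (+2)
  1881: Fri (+1)  1882: Sat (+1)  1883: Sun (+1)  1884: Tue (+2)
Wednesday years: 1840, 1846, 1857, 1863, 1868, 1874 — 6 in total.

6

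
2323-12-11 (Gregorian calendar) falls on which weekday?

January 1, 2323 is a Monday.
December 11 is day 345 of the year, i.e. 344 days after Jan 1.
344 mod 7 = 1, so advance 1 weekday from Monday: Tuesday.

Tuesday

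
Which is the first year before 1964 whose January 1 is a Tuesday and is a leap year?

1952

Jan 1 advances by 2 weekdays after a leap year and by 1 after a common year.
1964: Jan 1 is Wednesday (leap).
1963: Tuesday
1962: Monday
1961: Sunday
1960: Friday (leap)
1959: Thursday
1958: Wednesday
1957: Tuesday
1956: Sunday (leap)
1955: Saturday
1954: Friday
1953: Thursday
1952: Tuesday (leap)
1952 begins on a Tuesday and is a leap year.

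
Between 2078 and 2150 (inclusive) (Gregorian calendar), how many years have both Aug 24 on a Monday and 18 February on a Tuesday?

Check each year's weekday for Aug 24 and 18 February:
  2078: Wed/Fri  2079: Thu/Sat  2080: Sat/Sun  2081: Sun/Tue  2082: Mon/Wed  2083: Tue/Thu  2084: Thu/Fri  2085: Fri/Sun  2086: Sat/Mon  2087: Sun/Tue  2088: Tue/Wed  2089: Wed/Fri  2090: Thu/Sat  2091: Fri/Sun  …(45 more)…  2137: Sat/Mon  2138: Sun/Tue  2139: Mon/Wed  2140: Wed/Thu  2141: Thu/Sat  2142: Fri/Sun  2143: Sat/Mon  2144: Mon/Tue ✓  2145: Tue/Thu  2146: Wed/Fri  2147: Thu/Sat  2148: Sat/Sun  2149: Sun/Tue  2150: Mon/Wed
Both conditions hold in: 2116, 2144 — 2.

2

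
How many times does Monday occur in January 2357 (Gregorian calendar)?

4

January 2357 has 31 days and begins on Tuesday.
The first Monday is January 7.
Mondays fall on 7, 14, 21, 28 — that's 4.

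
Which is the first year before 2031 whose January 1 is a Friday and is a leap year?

Jan 1 advances by 2 weekdays after a leap year and by 1 after a common year.
2031: Jan 1 is Wednesday.
2030: Tuesday
2029: Monday
2028: Saturday (leap)
2027: Friday
2026: Thursday
2025: Wednesday
2024: Monday (leap)
2023: Sunday
2022: Saturday
2021: Friday
2020: Wednesday (leap)
2019: Tuesday
2018: Monday
2017: Sunday
2016: Friday (leap)
2016 begins on a Friday and is a leap year.

2016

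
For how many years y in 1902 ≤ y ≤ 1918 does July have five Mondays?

July has 31 days; it has five Mondays when Monday falls among the first (month-length − 28) days — i.e. when July 1 is one of Monday/Sunday/Saturday.
July 1 by year: 1902:Tue 1903:Wed 1904:Fri 1905:Sat✓ 1906:Sun✓ 1907:Mon✓ 1908:Wed 1909:Thu 1910:Fri 1911:Sat✓ 1912:Mon✓ 1913:Tue 1914:Wed 1915:Thu 1916:Sat✓ 1917:Sun✓ 1918:Mon✓
Years with five Mondays: 1905, 1906, 1907, 1911, 1912, 1916, 1917, 1918 → 8.

8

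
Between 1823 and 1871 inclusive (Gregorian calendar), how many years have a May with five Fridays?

May has 31 days; it has five Fridays when Friday falls among the first (month-length − 28) days — i.e. when May 1 is one of Friday/Thursday/Wednesday.
May 1 by year: 1823:Thu✓ 1824:Sat 1825:Sun 1826:Mon 1827:Tue 1828:Thu✓ 1829:Fri✓ 1830:Sat 1831:Sun 1832:Tue 1833:Wed✓ 1834:Thu✓ 1835:Fri✓ 1836:Sun 1837:Mon …(19 more)… 1857:Fri✓ 1858:Sat 1859:Sun 1860:Tue 1861:Wed✓ 1862:Thu✓ 1863:Fri✓ 1864:Sun 1865:Mon 1866:Tue 1867:Wed✓ 1868:Fri✓ 1869:Sat 1870:Sun 1871:Mon
Years with five Fridays: 1823, 1828, 1829, 1833, 1834, 1835, 1839, 1840, 1844, 1845, 1846, 1850, 1851, 1856, 1857, 1861, 1862, 1863, 1867, 1868 → 20.

20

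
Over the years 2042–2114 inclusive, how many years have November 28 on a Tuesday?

Track November 28's weekday year by year (advancing +1, or +2 across a Feb 29):
  2042: Fri  2043: Sat (+1)  2044: Mon (+2)  2045: Tue (+1) ✓  2046: Wed (+1)
  2047: Thu (+1)  2048: Sat (+2)  2049: Sun (+1)  2050: Mon (+1)  2051: Tue (+1) ✓
  2052: Thu (+2)  2053: Fri (+1)  2054: Sat (+1)  2055: Sun (+1)  … (45 more years) …
  2101: Mon (+1)  2102: Tue (+1) ✓  2103: Wed (+1)  2104: Fri (+2)  2105: Sat (+1)
  2106: Sun (+1)  2107: Mon (+1)  2108: Wed (+2)  2109: Thu (+1)  2110: Fri (+1)
  2111: Sat (+1)  2112: Mon (+2)  2113: Tue (+1) ✓  2114: Wed (+1)
Tuesday years: 2045, 2051, 2056, 2062, 2073, 2079, 2084, 2090, 2102, 2113 — 10 in total.

10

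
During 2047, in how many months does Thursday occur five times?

4

A month of length L has five Thursdays iff its first Thursday is on day ≤ L−28 (so day 1–3 in a 31-day month, 1–2 in a 30-day month, day 1 in a leap February).
Checking each month of 2047: Jan starts Tue (31d) ✓; Feb starts Fri (28d); Mar starts Fri (31d); Apr starts Mon (30d); May starts Wed (31d) ✓; Jun starts Sat (30d); Jul starts Mon (31d); Aug starts Thu (31d) ✓; Sep starts Sun (30d); Oct starts Tue (31d) ✓; Nov starts Fri (30d); Dec starts Sun (31d).
Five-Thursday months: January, May, August, October → 4.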